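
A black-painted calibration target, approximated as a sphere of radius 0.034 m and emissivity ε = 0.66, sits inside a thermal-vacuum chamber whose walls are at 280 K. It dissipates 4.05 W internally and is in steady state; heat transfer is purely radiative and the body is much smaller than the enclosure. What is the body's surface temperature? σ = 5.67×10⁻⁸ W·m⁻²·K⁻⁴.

For a small grey body in a large enclosure, net radiated power = εσA(T⁴ − T_w⁴).
Steady state: P = εσA(T⁴ − T_w⁴) with A = 4πr² = 0.01453 m².
T⁴ = P/(εσA) + T_w⁴ = 4.05/(0.66·5.67×10⁻⁸·0.01453) + (280)⁴
    = 7.450×10⁹ + 6.147×10⁹ = 1.360×10¹⁰ K⁴.

T ≈ 341 K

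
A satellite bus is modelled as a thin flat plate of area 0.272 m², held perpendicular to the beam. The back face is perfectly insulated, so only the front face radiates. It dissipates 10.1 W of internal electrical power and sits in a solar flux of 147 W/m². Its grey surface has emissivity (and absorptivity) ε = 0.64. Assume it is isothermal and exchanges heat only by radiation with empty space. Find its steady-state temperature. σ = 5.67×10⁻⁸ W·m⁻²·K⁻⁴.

At steady state, absorbed solar power + internal power = radiated power.
Absorbed: α·S·A_cross = 0.64·147·0.2720 = 25.59 W (cross-section A).
Total input = 25.59 + 10.1 = 35.69 W.
Radiated: εσ·A_surf·T⁴ with A_surf = A = 0.2720 m².
T⁴ = 35.69/(0.64·5.67×10⁻⁸·0.2720) = 3.616×10⁹ K⁴.

T ≈ 245 K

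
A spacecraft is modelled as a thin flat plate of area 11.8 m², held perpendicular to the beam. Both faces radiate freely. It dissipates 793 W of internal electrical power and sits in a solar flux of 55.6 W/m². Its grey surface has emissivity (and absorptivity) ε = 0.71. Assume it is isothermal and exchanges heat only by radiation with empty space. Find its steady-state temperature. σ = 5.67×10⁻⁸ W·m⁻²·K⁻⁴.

T ≈ 191 K

At steady state, absorbed solar power + internal power = radiated power.
Absorbed: α·S·A_cross = 0.71·55.6·11.80 = 465.8 W (cross-section A).
Total input = 465.8 + 793 = 1259 W.
Radiated: εσ·A_surf·T⁴ with A_surf = 2A = 23.60 m².
T⁴ = 1259/(0.71·5.67×10⁻⁸·23.60) = 1.325×10⁹ K⁴.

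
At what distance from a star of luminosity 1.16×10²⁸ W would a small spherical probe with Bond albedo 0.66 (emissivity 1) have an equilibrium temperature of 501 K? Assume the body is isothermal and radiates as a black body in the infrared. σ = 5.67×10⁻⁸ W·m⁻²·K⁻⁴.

For an isothermal black-emitting sphere, (1−a)S·πr² = σ·4πr²·T⁴ ⇒ S = 4σT⁴/(1−a).
S = 4·5.67×10⁻⁸·(501)⁴/0.340 = 42030 W/m².
Flux falls as S = L/(4πd²), so d = √(L/(4πS)) = √(1.16×10²⁸/(4π·42030)).

d ≈ 1.48×10¹¹ m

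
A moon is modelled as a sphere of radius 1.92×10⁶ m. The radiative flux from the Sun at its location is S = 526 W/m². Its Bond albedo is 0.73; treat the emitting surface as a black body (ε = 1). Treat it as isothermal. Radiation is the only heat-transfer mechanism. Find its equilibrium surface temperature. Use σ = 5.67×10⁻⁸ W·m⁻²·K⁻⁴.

At equilibrium, absorbed power = emitted power.
Absorbing cross-section = πr² = 1.158×10¹³ m²; emitting surface = 4πr² = 4.632×10¹³ m² (ratio 4).
(1−a)S·A_cross = εσ·A_surf·T⁴  ⇒  T⁴ = (1−a)S/(4σ).
T⁴ = 0.270·526/(4·5.67×10⁻⁸) = 6.262×10⁸ K⁴.
T = (6.262×10⁸)^(1/4).

T ≈ 158 K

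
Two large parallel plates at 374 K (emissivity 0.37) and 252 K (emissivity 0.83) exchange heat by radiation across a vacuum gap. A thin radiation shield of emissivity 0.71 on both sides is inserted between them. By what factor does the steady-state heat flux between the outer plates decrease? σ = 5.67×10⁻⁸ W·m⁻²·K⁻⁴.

factor ≈ 1.62

Without shield: q₀ = σΔ(T⁴)/(1/ε₁+1/ε₂−1) with denominator 2.908.
With shield the two gaps are in series; the resistances add: (1/ε₁+1/ε_s−1)+(1/ε_s+1/ε₂−1) = 3.111+1.613 = 4.724.
Heat-flux ratio q₀/q = 4.724/2.908.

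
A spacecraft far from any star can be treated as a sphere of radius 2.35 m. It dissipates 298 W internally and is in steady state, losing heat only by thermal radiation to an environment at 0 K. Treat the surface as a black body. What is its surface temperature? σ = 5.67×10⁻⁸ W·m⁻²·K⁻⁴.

Steady state: internal power = radiated power, P = εσA T⁴.
Radiating area A = 4πr² = 69.40 m².
T⁴ = P/(εσA) = 298/(1.0·5.67×10⁻⁸·69.40) = 7.573×10⁷ K⁴.
T = (7.573×10⁷)^(1/4).

T ≈ 93.3 K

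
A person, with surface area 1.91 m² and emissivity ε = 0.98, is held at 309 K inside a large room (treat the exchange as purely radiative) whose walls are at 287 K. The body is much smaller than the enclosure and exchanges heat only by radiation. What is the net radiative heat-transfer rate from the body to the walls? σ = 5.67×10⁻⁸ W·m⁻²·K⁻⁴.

For a small grey body in a large enclosure: P_net = εσA(T_body⁴ − T_wall⁴).
A = 1.91 m²; T_body⁴ − T_wall⁴ = 9.117×10⁹ − 6.785×10⁹ = 2.332×10⁹ K⁴.
|P_net| = 0.98·5.67×10⁻⁸·1.910·2.332×10⁹.

P_net ≈ 247 W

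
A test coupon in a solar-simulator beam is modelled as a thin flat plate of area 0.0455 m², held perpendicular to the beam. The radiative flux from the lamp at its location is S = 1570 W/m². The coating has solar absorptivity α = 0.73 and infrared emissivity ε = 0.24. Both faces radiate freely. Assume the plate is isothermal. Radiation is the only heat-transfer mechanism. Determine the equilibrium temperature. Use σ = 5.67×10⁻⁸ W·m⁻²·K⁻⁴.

T ≈ 453 K

At equilibrium, absorbed power = emitted power.
Absorbing cross-section = A = 0.04550 m²; emitting surface = 2A = 0.09100 m² (ratio 2).
αS·A_cross = εσ·A_surf·T⁴  ⇒  T⁴ = αS/(ε·2σ).
T⁴ = 0.730·1570/(0.24·2·5.67×10⁻⁸) = 4.211×10¹⁰ K⁴.
T = (4.211×10¹⁰)^(1/4).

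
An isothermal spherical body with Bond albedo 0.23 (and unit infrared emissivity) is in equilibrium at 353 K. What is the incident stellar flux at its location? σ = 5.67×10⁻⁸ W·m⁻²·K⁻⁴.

S ≈ 4570 W/m²

(1−a)S·πr² = σ·4πr²·T⁴ ⇒ S = 4σT⁴/(1−a).
S = 4·5.67×10⁻⁸·1.553×10¹⁰/0.770.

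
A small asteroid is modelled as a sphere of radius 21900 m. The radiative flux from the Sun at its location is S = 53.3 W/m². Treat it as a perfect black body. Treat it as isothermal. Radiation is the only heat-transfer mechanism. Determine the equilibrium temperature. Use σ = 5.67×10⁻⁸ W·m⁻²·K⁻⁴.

T ≈ 124 K

At equilibrium, absorbed power = emitted power.
Absorbing cross-section = πr² = 1.507×10⁹ m²; emitting surface = 4πr² = 6.027×10⁹ m² (ratio 4).
S·A_cross = εσ·A_surf·T⁴  ⇒  T⁴ = S/(4σ).
T⁴ = 1.00·53.3/(4·5.67×10⁻⁸) = 2.350×10⁸ K⁴.
T = (2.350×10⁸)^(1/4).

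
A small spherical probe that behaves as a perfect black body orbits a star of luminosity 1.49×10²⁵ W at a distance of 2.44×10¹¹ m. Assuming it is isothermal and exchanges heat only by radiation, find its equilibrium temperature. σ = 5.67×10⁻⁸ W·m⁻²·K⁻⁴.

First find the stellar flux at distance d: S = L/(4πd²) = 1.49×10²⁵/(4π·(2.44×10¹¹)²) = 19.92 W/m².
For an isothermal sphere, absorbed (1−a)S·πr² = emitted σ·4πr²·T⁴, so T⁴ = (1−a)S/(4σ).
T⁴ = 1.00·19.92/(4·5.67×10⁻⁸) = 8.781×10⁷ K⁴.

T ≈ 96.8 K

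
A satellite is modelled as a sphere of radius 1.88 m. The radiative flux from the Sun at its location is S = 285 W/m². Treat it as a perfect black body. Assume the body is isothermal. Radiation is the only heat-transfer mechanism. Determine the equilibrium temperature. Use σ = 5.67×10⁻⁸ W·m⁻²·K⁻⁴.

T ≈ 188 K

At equilibrium, absorbed power = emitted power.
Absorbing cross-section = πr² = 11.10 m²; emitting surface = 4πr² = 44.41 m² (ratio 4).
S·A_cross = εσ·A_surf·T⁴  ⇒  T⁴ = S/(4σ).
T⁴ = 1.00·285/(4·5.67×10⁻⁸) = 1.257×10⁹ K⁴.
T = (1.257×10⁹)^(1/4).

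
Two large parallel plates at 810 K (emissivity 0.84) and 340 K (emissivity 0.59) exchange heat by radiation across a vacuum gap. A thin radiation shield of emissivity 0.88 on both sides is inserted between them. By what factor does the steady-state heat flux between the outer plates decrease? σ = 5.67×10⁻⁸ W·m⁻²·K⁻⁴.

Without shield: q₀ = σΔ(T⁴)/(1/ε₁+1/ε₂−1) with denominator 1.885.
With shield the two gaps are in series; the resistances add: (1/ε₁+1/ε_s−1)+(1/ε_s+1/ε₂−1) = 1.327+1.831 = 3.158.
Heat-flux ratio q₀/q = 3.158/1.885.

factor ≈ 1.68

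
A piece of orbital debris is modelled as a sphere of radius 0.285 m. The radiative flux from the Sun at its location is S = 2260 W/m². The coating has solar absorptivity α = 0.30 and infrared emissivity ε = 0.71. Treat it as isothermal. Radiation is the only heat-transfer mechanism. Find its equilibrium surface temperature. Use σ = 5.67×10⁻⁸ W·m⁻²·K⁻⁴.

At equilibrium, absorbed power = emitted power.
Absorbing cross-section = πr² = 0.2552 m²; emitting surface = 4πr² = 1.021 m² (ratio 4).
αS·A_cross = εσ·A_surf·T⁴  ⇒  T⁴ = αS/(ε·4σ).
T⁴ = 0.300·2260/(0.71·4·5.67×10⁻⁸) = 4.210×10⁹ K⁴.
T = (4.210×10⁹)^(1/4).

T ≈ 255 K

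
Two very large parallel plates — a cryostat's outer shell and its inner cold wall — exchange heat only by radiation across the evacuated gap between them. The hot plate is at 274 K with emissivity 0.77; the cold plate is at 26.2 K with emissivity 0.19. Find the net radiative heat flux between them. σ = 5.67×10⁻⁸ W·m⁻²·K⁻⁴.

q ≈ 57.5 W/m²

For two infinite grey parallel plates, q = σ(T₁⁴ − T₂⁴)/(1/ε₁ + 1/ε₂ − 1).
T₁⁴ − T₂⁴ = 5.636×10⁹ − 4.712×10⁵ = 5.636×10⁹ K⁴.
1/ε₁ + 1/ε₂ − 1 = 1.299 + 5.263 − 1 = 5.562.
q = 5.67×10⁻⁸ × 5.636×10⁹ / 5.562.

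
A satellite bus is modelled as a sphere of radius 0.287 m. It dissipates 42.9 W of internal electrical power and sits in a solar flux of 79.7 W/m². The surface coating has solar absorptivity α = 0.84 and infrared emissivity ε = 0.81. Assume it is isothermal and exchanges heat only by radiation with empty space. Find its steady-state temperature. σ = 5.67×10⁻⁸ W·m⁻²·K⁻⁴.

At steady state, absorbed solar power + internal power = radiated power.
Absorbed: α·S·A_cross = 0.84·79.7·0.2588 = 17.32 W (cross-section πr²).
Total input = 17.32 + 42.9 = 60.22 W.
Radiated: εσ·A_surf·T⁴ with A_surf = 4πr² = 1.035 m².
T⁴ = 60.22/(0.81·5.67×10⁻⁸·1.035) = 1.267×10⁹ K⁴.

T ≈ 189 K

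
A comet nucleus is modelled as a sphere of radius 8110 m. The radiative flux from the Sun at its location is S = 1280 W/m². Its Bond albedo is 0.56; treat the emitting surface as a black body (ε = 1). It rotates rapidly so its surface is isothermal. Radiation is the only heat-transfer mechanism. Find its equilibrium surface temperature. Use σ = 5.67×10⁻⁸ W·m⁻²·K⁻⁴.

At equilibrium, absorbed power = emitted power.
Absorbing cross-section = πr² = 2.066×10⁸ m²; emitting surface = 4πr² = 8.265×10⁸ m² (ratio 4).
(1−a)S·A_cross = εσ·A_surf·T⁴  ⇒  T⁴ = (1−a)S/(4σ).
T⁴ = 0.440·1280/(4·5.67×10⁻⁸) = 2.483×10⁹ K⁴.
T = (2.483×10⁹)^(1/4).

T ≈ 223 K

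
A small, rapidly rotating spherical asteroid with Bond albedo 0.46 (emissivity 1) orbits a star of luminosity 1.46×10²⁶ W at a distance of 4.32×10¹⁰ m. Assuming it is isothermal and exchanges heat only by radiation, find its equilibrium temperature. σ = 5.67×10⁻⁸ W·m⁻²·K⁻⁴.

First find the stellar flux at distance d: S = L/(4πd²) = 1.46×10²⁶/(4π·(4.32×10¹⁰)²) = 6226 W/m².
For an isothermal sphere, absorbed (1−a)S·πr² = emitted σ·4πr²·T⁴, so T⁴ = (1−a)S/(4σ).
T⁴ = 0.540·6226/(4·5.67×10⁻⁸) = 1.482×10¹⁰ K⁴.

T ≈ 349 K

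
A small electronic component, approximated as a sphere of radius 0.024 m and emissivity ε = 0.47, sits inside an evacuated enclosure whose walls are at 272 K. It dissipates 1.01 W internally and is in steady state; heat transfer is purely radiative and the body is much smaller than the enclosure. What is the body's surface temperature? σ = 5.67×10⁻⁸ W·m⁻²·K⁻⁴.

For a small grey body in a large enclosure, net radiated power = εσA(T⁴ − T_w⁴).
Steady state: P = εσA(T⁴ − T_w⁴) with A = 4πr² = 0.007238 m².
T⁴ = P/(εσA) + T_w⁴ = 1.01/(0.47·5.67×10⁻⁸·0.007238) + (272)⁴
    = 5.236×10⁹ + 5.474×10⁹ = 1.071×10¹⁰ K⁴.

T ≈ 322 K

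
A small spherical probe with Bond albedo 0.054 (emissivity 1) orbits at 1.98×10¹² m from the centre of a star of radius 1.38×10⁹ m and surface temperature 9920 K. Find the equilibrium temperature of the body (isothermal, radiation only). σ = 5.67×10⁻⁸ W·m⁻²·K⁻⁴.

T ≈ 183 K

The star's surface emits σT_*⁴; at distance d the flux is S = σT_*⁴(R_*/d)².
S = 5.67×10⁻⁸·(9920)⁴·(1.38×10⁹/1.98×10¹²)² = 266.7 W/m².
For an isothermal sphere T⁴ = (1−a)S/(4σ) = 1.113×10⁹ K⁴.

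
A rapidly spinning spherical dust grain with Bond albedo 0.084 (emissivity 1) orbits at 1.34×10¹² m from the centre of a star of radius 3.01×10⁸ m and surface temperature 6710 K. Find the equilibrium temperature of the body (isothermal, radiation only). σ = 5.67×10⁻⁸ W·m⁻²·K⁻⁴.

The star's surface emits σT_*⁴; at distance d the flux is S = σT_*⁴(R_*/d)².
S = 5.67×10⁻⁸·(6710)⁴·(3.01×10⁸/1.34×10¹²)² = 5.800 W/m².
For an isothermal sphere T⁴ = (1−a)S/(4σ) = 2.342×10⁷ K⁴.

T ≈ 69.6 K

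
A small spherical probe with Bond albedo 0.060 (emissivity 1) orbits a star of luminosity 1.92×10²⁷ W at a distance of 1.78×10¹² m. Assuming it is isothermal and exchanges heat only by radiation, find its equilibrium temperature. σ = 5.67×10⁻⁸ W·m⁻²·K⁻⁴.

First find the stellar flux at distance d: S = L/(4πd²) = 1.92×10²⁷/(4π·(1.78×10¹²)²) = 48.22 W/m².
For an isothermal sphere, absorbed (1−a)S·πr² = emitted σ·4πr²·T⁴, so T⁴ = (1−a)S/(4σ).
T⁴ = 0.940·48.22/(4·5.67×10⁻⁸) = 1.999×10⁸ K⁴.

T ≈ 119 K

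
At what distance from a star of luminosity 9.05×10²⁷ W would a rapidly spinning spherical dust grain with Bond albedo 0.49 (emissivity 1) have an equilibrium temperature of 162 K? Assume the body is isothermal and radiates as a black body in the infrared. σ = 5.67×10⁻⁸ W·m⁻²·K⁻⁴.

For an isothermal black-emitting sphere, (1−a)S·πr² = σ·4πr²·T⁴ ⇒ S = 4σT⁴/(1−a).
S = 4·5.67×10⁻⁸·(162)⁴/0.510 = 306.3 W/m².
Flux falls as S = L/(4πd²), so d = √(L/(4πS)) = √(9.05×10²⁷/(4π·306.3)).

d ≈ 1.53×10¹² m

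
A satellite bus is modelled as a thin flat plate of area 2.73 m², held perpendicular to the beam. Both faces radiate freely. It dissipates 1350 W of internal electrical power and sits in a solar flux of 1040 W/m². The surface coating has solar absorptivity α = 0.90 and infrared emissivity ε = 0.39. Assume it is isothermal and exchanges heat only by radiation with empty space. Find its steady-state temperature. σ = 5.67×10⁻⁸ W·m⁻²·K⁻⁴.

At steady state, absorbed solar power + internal power = radiated power.
Absorbed: α·S·A_cross = 0.90·1040·2.730 = 2555 W (cross-section A).
Total input = 2555 + 1350 = 3905 W.
Radiated: εσ·A_surf·T⁴ with A_surf = 2A = 5.460 m².
T⁴ = 3905/(0.39·5.67×10⁻⁸·5.460) = 3.235×10¹⁰ K⁴.

T ≈ 424 K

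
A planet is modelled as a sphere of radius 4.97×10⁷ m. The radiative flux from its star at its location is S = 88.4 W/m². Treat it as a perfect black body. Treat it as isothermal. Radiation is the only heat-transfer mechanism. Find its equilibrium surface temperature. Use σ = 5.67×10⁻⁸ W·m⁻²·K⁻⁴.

At equilibrium, absorbed power = emitted power.
Absorbing cross-section = πr² = 7.760×10¹⁵ m²; emitting surface = 4πr² = 3.104×10¹⁶ m² (ratio 4).
S·A_cross = εσ·A_surf·T⁴  ⇒  T⁴ = S/(4σ).
T⁴ = 1.00·88.4/(4·5.67×10⁻⁸) = 3.898×10⁸ K⁴.
T = (3.898×10⁸)^(1/4).

T ≈ 141 K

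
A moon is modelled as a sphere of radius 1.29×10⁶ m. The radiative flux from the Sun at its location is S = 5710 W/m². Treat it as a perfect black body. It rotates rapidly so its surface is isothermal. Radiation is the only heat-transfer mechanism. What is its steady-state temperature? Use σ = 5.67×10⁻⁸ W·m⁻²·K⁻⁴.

T ≈ 398 K

At equilibrium, absorbed power = emitted power.
Absorbing cross-section = πr² = 5.228×10¹² m²; emitting surface = 4πr² = 2.091×10¹³ m² (ratio 4).
S·A_cross = εσ·A_surf·T⁴  ⇒  T⁴ = S/(4σ).
T⁴ = 1.00·5710/(4·5.67×10⁻⁸) = 2.518×10¹⁰ K⁴.
T = (2.518×10¹⁰)^(1/4).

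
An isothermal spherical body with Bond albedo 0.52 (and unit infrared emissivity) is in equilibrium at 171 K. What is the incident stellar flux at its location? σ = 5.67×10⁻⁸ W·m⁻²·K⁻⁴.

(1−a)S·πr² = σ·4πr²·T⁴ ⇒ S = 4σT⁴/(1−a).
S = 4·5.67×10⁻⁸·8.550×10⁸/0.480.

S ≈ 404 W/m²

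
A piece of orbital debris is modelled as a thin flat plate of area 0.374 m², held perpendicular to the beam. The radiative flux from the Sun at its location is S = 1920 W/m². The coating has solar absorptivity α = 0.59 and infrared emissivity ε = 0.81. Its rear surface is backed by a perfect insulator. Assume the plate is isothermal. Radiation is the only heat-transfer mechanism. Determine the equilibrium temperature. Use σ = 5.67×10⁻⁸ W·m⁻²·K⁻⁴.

At equilibrium, absorbed power = emitted power.
Absorbing cross-section = A = 0.3740 m²; emitting surface = A = 0.3740 m² (ratio 1).
αS·A_cross = εσ·A_surf·T⁴  ⇒  T⁴ = αS/(ε·1σ).
T⁴ = 0.590·1920/(0.81·1·5.67×10⁻⁸) = 2.467×10¹⁰ K⁴.
T = (2.467×10¹⁰)^(1/4).

T ≈ 396 K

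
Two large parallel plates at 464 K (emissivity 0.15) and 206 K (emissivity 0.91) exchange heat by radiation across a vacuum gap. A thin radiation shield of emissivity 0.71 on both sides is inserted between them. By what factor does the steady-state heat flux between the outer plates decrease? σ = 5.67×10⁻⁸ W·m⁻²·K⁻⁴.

factor ≈ 1.27

Without shield: q₀ = σΔ(T⁴)/(1/ε₁+1/ε₂−1) with denominator 6.766.
With shield the two gaps are in series; the resistances add: (1/ε₁+1/ε_s−1)+(1/ε_s+1/ε₂−1) = 7.075+1.507 = 8.582.
Heat-flux ratio q₀/q = 8.582/6.766.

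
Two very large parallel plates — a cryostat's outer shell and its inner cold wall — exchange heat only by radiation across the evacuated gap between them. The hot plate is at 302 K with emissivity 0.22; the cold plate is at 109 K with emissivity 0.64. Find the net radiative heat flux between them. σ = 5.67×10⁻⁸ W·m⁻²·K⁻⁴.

q ≈ 90.8 W/m²

For two infinite grey parallel plates, q = σ(T₁⁴ − T₂⁴)/(1/ε₁ + 1/ε₂ − 1).
T₁⁴ − T₂⁴ = 8.318×10⁹ − 1.412×10⁸ = 8.177×10⁹ K⁴.
1/ε₁ + 1/ε₂ − 1 = 4.545 + 1.562 − 1 = 5.108.
q = 5.67×10⁻⁸ × 8.177×10⁹ / 5.108.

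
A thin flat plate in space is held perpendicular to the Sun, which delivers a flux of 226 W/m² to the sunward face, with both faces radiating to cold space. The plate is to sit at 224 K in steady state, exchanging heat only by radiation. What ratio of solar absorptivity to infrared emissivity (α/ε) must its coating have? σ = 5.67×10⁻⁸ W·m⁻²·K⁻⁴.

Balance: αS·A = εσ·2A·T⁴ ⇒ α/ε = 2σT⁴/S.
α/ε = 2·5.67×10⁻⁸·(224)⁴/226 = 2·5.67×10⁻⁸·2.518×10⁹/226.

α/ε ≈ 1.26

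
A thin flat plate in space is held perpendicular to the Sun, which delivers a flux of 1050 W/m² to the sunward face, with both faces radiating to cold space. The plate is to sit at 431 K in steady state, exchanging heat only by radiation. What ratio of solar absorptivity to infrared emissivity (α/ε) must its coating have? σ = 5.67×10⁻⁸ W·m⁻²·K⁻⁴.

α/ε ≈ 3.73

Balance: αS·A = εσ·2A·T⁴ ⇒ α/ε = 2σT⁴/S.
α/ε = 2·5.67×10⁻⁸·(431)⁴/1050 = 2·5.67×10⁻⁸·3.451×10¹⁰/1050.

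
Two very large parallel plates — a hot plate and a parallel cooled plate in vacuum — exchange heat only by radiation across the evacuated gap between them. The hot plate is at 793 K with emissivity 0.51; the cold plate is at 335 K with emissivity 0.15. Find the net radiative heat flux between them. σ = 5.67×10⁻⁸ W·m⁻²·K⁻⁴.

q ≈ 2850 W/m²

For two infinite grey parallel plates, q = σ(T₁⁴ − T₂⁴)/(1/ε₁ + 1/ε₂ − 1).
T₁⁴ − T₂⁴ = 3.955×10¹¹ − 1.259×10¹⁰ = 3.829×10¹¹ K⁴.
1/ε₁ + 1/ε₂ − 1 = 1.961 + 6.667 − 1 = 7.627.
q = 5.67×10⁻⁸ × 3.829×10¹¹ / 7.627.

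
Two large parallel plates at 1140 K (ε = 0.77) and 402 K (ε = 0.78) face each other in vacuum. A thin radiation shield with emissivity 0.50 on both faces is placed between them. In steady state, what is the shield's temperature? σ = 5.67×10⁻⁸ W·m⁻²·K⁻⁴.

In steady state the net flux on the hot side equals that on the cold side.
σ(T₁⁴−T_s⁴)/D₁ = σ(T_s⁴−T₂⁴)/D₂, with D₁ = 1/ε₁+1/ε_s−1 = 2.299, D₂ = 1/ε_s+1/ε₂−1 = 2.282.
Solve for T_s⁴: T_s⁴ = (D₂·T₁⁴ + D₁·T₂⁴)/(D₁+D₂) = 8.545×10¹¹ K⁴.

T_s ≈ 961 K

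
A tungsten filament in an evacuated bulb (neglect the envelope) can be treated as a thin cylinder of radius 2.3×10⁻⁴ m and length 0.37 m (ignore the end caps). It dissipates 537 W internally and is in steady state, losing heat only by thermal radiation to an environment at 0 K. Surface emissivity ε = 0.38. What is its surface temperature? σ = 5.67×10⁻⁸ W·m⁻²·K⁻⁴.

T ≈ 2610 K

Steady state: internal power = radiated power, P = εσA T⁴.
Radiating area A = 2πrL = 5.347×10⁻⁴ m².
T⁴ = P/(εσA) = 537/(0.38·5.67×10⁻⁸·5.347×10⁻⁴) = 4.661×10¹³ K⁴.
T = (4.661×10¹³)^(1/4).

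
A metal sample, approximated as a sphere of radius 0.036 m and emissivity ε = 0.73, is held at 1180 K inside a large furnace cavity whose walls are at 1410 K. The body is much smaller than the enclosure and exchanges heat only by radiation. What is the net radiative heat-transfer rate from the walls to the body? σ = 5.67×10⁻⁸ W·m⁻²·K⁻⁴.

For a small grey body in a large enclosure: P_net = εσA(T_body⁴ − T_wall⁴).
A = 4πr² = 0.01629 m²; T_body⁴ − T_wall⁴ = 1.939×10¹² − 3.953×10¹² = -2.014×10¹² K⁴.
|P_net| = 0.73·5.67×10⁻⁸·0.01629·2.014×10¹².

P_net ≈ 1360 W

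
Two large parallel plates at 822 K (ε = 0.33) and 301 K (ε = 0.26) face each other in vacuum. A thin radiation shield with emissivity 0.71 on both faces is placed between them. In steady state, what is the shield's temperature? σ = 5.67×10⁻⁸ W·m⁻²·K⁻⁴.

T_s ≈ 711 K

In steady state the net flux on the hot side equals that on the cold side.
σ(T₁⁴−T_s⁴)/D₁ = σ(T_s⁴−T₂⁴)/D₂, with D₁ = 1/ε₁+1/ε_s−1 = 3.439, D₂ = 1/ε_s+1/ε₂−1 = 4.255.
Solve for T_s⁴: T_s⁴ = (D₂·T₁⁴ + D₁·T₂⁴)/(D₁+D₂) = 2.562×10¹¹ K⁴.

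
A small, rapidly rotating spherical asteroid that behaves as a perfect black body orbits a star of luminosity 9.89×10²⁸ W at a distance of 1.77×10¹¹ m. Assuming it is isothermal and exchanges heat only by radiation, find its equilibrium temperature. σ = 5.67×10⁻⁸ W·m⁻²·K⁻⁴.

First find the stellar flux at distance d: S = L/(4πd²) = 9.89×10²⁸/(4π·(1.77×10¹¹)²) = 2.512×10⁵ W/m².
For an isothermal sphere, absorbed (1−a)S·πr² = emitted σ·4πr²·T⁴, so T⁴ = (1−a)S/(4σ).
T⁴ = 1.00·2.512×10⁵/(4·5.67×10⁻⁸) = 1.108×10¹² K⁴.

T ≈ 1030 K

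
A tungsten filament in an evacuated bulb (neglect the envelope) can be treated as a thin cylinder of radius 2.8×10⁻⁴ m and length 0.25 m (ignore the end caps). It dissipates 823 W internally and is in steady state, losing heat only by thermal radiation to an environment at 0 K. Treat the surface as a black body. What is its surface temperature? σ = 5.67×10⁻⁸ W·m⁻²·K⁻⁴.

T ≈ 2400 K

Steady state: internal power = radiated power, P = εσA T⁴.
Radiating area A = 2πrL = 4.398×10⁻⁴ m².
T⁴ = P/(εσA) = 823/(1.0·5.67×10⁻⁸·4.398×10⁻⁴) = 3.300×10¹³ K⁴.
T = (3.300×10¹³)^(1/4).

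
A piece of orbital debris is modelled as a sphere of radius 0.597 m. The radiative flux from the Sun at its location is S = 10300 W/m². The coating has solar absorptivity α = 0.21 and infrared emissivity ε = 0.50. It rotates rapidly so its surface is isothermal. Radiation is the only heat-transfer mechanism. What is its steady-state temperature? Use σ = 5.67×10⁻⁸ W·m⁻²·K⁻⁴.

T ≈ 372 K

At equilibrium, absorbed power = emitted power.
Absorbing cross-section = πr² = 1.120 m²; emitting surface = 4πr² = 4.479 m² (ratio 4).
αS·A_cross = εσ·A_surf·T⁴  ⇒  T⁴ = αS/(ε·4σ).
T⁴ = 0.210·10300/(0.50·4·5.67×10⁻⁸) = 1.907×10¹⁰ K⁴.
T = (1.907×10¹⁰)^(1/4).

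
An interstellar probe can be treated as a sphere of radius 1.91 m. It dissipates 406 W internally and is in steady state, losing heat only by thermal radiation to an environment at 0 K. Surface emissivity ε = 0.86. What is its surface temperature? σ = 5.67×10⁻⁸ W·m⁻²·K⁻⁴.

T ≈ 116 K

Steady state: internal power = radiated power, P = εσA T⁴.
Radiating area A = 4πr² = 45.84 m².
T⁴ = P/(εσA) = 406/(0.86·5.67×10⁻⁸·45.84) = 1.816×10⁸ K⁴.
T = (1.816×10⁸)^(1/4).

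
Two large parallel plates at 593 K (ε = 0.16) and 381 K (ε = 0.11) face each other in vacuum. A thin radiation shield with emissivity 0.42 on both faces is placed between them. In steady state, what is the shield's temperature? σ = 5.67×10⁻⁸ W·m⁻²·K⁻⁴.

T_s ≈ 533 K

In steady state the net flux on the hot side equals that on the cold side.
σ(T₁⁴−T_s⁴)/D₁ = σ(T_s⁴−T₂⁴)/D₂, with D₁ = 1/ε₁+1/ε_s−1 = 7.631, D₂ = 1/ε_s+1/ε₂−1 = 10.47.
Solve for T_s⁴: T_s⁴ = (D₂·T₁⁴ + D₁·T₂⁴)/(D₁+D₂) = 8.041×10¹⁰ K⁴.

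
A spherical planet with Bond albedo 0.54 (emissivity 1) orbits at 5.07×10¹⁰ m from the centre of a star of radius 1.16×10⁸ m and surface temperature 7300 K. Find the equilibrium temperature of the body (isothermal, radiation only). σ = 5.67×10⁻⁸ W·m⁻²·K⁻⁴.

T ≈ 203 K

The star's surface emits σT_*⁴; at distance d the flux is S = σT_*⁴(R_*/d)².
S = 5.67×10⁻⁸·(7300)⁴·(1.16×10⁸/5.07×10¹⁰)² = 842.9 W/m².
For an isothermal sphere T⁴ = (1−a)S/(4σ) = 1.710×10⁹ K⁴.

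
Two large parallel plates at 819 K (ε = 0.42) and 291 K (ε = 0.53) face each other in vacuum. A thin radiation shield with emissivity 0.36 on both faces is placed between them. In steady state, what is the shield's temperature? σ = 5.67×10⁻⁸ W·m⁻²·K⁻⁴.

T_s ≈ 681 K

In steady state the net flux on the hot side equals that on the cold side.
σ(T₁⁴−T_s⁴)/D₁ = σ(T_s⁴−T₂⁴)/D₂, with D₁ = 1/ε₁+1/ε_s−1 = 4.159, D₂ = 1/ε_s+1/ε₂−1 = 3.665.
Solve for T_s⁴: T_s⁴ = (D₂·T₁⁴ + D₁·T₂⁴)/(D₁+D₂) = 2.146×10¹¹ K⁴.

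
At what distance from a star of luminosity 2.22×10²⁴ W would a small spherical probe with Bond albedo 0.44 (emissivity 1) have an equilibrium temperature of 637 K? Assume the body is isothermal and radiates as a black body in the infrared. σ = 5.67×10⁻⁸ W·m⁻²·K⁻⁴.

d ≈ 1.63×10⁹ m

For an isothermal black-emitting sphere, (1−a)S·πr² = σ·4πr²·T⁴ ⇒ S = 4σT⁴/(1−a).
S = 4·5.67×10⁻⁸·(637)⁴/0.560 = 66680 W/m².
Flux falls as S = L/(4πd²), so d = √(L/(4πS)) = √(2.22×10²⁴/(4π·66680)).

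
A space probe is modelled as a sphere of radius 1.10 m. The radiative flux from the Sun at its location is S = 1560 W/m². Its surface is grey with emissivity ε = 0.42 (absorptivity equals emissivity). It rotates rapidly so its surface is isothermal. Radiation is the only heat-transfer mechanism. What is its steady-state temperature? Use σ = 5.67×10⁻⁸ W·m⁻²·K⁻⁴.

T ≈ 288 K

At equilibrium, absorbed power = emitted power.
Absorbing cross-section = πr² = 3.801 m²; emitting surface = 4πr² = 15.21 m² (ratio 4).
εS·A_cross = εσ·A_surf·T⁴  ⇒  T⁴ = S/(4σ)   (ε cancels).
T⁴ = 1560/(4·5.67×10⁻⁸) = 6.878×10⁹ K⁴.
T = (6.878×10⁹)^(1/4).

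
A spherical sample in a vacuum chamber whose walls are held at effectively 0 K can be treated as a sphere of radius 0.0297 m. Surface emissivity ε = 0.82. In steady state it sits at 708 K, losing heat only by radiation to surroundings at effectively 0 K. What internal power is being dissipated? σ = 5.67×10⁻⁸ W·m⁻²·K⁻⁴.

Steady state: P = εσA T⁴.
A = 4πr² = 0.01108 m²; T⁴ = (708)⁴ = 2.513×10¹¹ K⁴.
P = 0.82 × 5.67×10⁻⁸ × 0.01108 × 2.513×10¹¹.

P ≈ 129 W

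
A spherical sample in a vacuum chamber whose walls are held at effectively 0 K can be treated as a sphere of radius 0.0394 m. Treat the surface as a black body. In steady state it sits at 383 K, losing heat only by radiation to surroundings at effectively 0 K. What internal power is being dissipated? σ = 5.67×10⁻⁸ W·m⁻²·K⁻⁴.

P ≈ 23.8 W

Steady state: P = εσA T⁴.
A = 4πr² = 0.01951 m²; T⁴ = (383)⁴ = 2.152×10¹⁰ K⁴.
P = 1.0 × 5.67×10⁻⁸ × 0.01951 × 2.152×10¹⁰.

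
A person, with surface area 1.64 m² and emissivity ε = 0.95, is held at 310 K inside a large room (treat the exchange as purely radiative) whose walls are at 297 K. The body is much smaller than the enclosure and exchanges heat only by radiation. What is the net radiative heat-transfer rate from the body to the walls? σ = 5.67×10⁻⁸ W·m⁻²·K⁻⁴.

P_net ≈ 128 W

For a small grey body in a large enclosure: P_net = εσA(T_body⁴ − T_wall⁴).
A = 1.64 m²; T_body⁴ − T_wall⁴ = 9.235×10⁹ − 7.781×10⁹ = 1.454×10⁹ K⁴.
|P_net| = 0.95·5.67×10⁻⁸·1.640·1.454×10⁹.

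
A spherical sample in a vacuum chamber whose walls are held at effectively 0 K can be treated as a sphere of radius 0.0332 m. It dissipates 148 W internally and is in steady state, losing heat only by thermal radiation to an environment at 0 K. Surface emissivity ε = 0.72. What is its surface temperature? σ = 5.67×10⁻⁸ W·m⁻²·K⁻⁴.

Steady state: internal power = radiated power, P = εσA T⁴.
Radiating area A = 4πr² = 0.01385 m².
T⁴ = P/(εσA) = 148/(0.72·5.67×10⁻⁸·0.01385) = 2.617×10¹¹ K⁴.
T = (2.617×10¹¹)^(1/4).

T ≈ 715 K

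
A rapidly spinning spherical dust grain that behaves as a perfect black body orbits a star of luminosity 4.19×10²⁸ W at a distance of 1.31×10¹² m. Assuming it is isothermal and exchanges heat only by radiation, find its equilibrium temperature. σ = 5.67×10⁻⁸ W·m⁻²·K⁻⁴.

First find the stellar flux at distance d: S = L/(4πd²) = 4.19×10²⁸/(4π·(1.31×10¹²)²) = 1943 W/m².
For an isothermal sphere, absorbed (1−a)S·πr² = emitted σ·4πr²·T⁴, so T⁴ = (1−a)S/(4σ).
T⁴ = 1.00·1943/(4·5.67×10⁻⁸) = 8.567×10⁹ K⁴.

T ≈ 304 K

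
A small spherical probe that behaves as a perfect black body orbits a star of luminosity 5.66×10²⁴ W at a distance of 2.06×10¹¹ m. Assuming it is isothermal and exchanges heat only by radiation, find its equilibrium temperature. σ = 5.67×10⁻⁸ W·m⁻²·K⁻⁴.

First find the stellar flux at distance d: S = L/(4πd²) = 5.66×10²⁴/(4π·(2.06×10¹¹)²) = 10.61 W/m².
For an isothermal sphere, absorbed (1−a)S·πr² = emitted σ·4πr²·T⁴, so T⁴ = (1−a)S/(4σ).
T⁴ = 1.00·10.61/(4·5.67×10⁻⁸) = 4.680×10⁷ K⁴.

T ≈ 82.7 K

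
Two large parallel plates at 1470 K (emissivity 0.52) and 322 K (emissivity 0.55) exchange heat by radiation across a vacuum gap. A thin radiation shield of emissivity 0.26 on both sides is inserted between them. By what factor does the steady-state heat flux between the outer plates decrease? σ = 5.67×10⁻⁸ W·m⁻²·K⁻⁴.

factor ≈ 3.44

Without shield: q₀ = σΔ(T⁴)/(1/ε₁+1/ε₂−1) with denominator 2.741.
With shield the two gaps are in series; the resistances add: (1/ε₁+1/ε_s−1)+(1/ε_s+1/ε₂−1) = 4.769+4.664 = 9.434.
Heat-flux ratio q₀/q = 9.434/2.741.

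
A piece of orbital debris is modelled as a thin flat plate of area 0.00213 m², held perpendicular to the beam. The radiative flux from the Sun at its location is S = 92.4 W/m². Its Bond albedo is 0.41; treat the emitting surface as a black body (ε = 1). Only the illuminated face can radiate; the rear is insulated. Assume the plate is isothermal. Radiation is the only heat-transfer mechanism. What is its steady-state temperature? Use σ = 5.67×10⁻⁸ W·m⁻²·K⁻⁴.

At equilibrium, absorbed power = emitted power.
Absorbing cross-section = A = 0.002130 m²; emitting surface = A = 0.002130 m² (ratio 1).
(1−a)S·A_cross = εσ·A_surf·T⁴  ⇒  T⁴ = (1−a)S/(1σ).
T⁴ = 0.590·92.4/(1·5.67×10⁻⁸) = 9.615×10⁸ K⁴.
T = (9.615×10⁸)^(1/4).

T ≈ 176 K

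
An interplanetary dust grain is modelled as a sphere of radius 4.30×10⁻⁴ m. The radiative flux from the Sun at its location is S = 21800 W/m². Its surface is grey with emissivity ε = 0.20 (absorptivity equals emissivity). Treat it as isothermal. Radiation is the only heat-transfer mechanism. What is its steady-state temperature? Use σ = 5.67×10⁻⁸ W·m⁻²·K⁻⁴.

At equilibrium, absorbed power = emitted power.
Absorbing cross-section = πr² = 5.809×10⁻⁷ m²; emitting surface = 4πr² = 2.324×10⁻⁶ m² (ratio 4).
εS·A_cross = εσ·A_surf·T⁴  ⇒  T⁴ = S/(4σ)   (ε cancels).
T⁴ = 21800/(4·5.67×10⁻⁸) = 9.612×10¹⁰ K⁴.
T = (9.612×10¹⁰)^(1/4).

T ≈ 557 K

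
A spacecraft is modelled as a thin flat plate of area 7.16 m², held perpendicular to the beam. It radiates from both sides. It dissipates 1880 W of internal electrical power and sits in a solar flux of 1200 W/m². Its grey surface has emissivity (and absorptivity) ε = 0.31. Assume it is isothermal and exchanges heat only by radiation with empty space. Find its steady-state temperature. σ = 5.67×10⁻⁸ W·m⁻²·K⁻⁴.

At steady state, absorbed solar power + internal power = radiated power.
Absorbed: α·S·A_cross = 0.31·1200·7.160 = 2664 W (cross-section A).
Total input = 2664 + 1880 = 4544 W.
Radiated: εσ·A_surf·T⁴ with A_surf = 2A = 14.32 m².
T⁴ = 4544/(0.31·5.67×10⁻⁸·14.32) = 1.805×10¹⁰ K⁴.

T ≈ 367 K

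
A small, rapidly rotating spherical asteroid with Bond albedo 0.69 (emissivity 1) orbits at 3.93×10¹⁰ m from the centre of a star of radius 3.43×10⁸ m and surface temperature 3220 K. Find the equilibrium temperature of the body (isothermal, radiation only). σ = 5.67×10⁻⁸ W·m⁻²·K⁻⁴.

The star's surface emits σT_*⁴; at distance d the flux is S = σT_*⁴(R_*/d)².
S = 5.67×10⁻⁸·(3220)⁴·(3.43×10⁸/3.93×10¹⁰)² = 464.3 W/m².
For an isothermal sphere T⁴ = (1−a)S/(4σ) = 6.346×10⁸ K⁴.

T ≈ 159 K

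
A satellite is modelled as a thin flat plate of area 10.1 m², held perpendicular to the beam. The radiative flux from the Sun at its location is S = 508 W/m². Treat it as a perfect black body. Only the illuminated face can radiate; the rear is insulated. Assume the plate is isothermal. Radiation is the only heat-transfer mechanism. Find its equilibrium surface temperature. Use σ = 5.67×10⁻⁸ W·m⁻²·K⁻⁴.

T ≈ 308 K

At equilibrium, absorbed power = emitted power.
Absorbing cross-section = A = 10.10 m²; emitting surface = A = 10.10 m² (ratio 1).
S·A_cross = εσ·A_surf·T⁴  ⇒  T⁴ = S/(1σ).
T⁴ = 1.00·508/(1·5.67×10⁻⁸) = 8.959×10⁹ K⁴.
T = (8.959×10⁹)^(1/4).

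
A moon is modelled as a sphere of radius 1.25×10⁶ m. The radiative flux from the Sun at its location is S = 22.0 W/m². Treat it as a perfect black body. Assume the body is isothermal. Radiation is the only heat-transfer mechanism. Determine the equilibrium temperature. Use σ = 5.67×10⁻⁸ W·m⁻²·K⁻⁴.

At equilibrium, absorbed power = emitted power.
Absorbing cross-section = πr² = 4.909×10¹² m²; emitting surface = 4πr² = 1.963×10¹³ m² (ratio 4).
S·A_cross = εσ·A_surf·T⁴  ⇒  T⁴ = S/(4σ).
T⁴ = 1.00·22.0/(4·5.67×10⁻⁸) = 9.700×10⁷ K⁴.
T = (9.700×10⁷)^(1/4).

T ≈ 99.2 K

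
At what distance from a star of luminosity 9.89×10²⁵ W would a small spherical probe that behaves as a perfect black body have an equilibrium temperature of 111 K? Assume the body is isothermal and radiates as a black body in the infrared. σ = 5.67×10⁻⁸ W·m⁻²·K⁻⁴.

d ≈ 4.78×10¹¹ m

For an isothermal black-emitting sphere, (1−a)S·πr² = σ·4πr²·T⁴ ⇒ S = 4σT⁴/(1−a).
S = 4·5.67×10⁻⁸·(111)⁴/1.00 = 34.43 W/m².
Flux falls as S = L/(4πd²), so d = √(L/(4πS)) = √(9.89×10²⁵/(4π·34.43)).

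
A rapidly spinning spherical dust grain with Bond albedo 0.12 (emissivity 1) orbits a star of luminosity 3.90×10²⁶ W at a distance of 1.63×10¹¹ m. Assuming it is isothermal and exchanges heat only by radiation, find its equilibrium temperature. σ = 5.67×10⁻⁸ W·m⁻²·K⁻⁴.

T ≈ 259 K

First find the stellar flux at distance d: S = L/(4πd²) = 3.90×10²⁶/(4π·(1.63×10¹¹)²) = 1168 W/m².
For an isothermal sphere, absorbed (1−a)S·πr² = emitted σ·4πr²·T⁴, so T⁴ = (1−a)S/(4σ).
T⁴ = 0.880·1168/(4·5.67×10⁻⁸) = 4.532×10⁹ K⁴.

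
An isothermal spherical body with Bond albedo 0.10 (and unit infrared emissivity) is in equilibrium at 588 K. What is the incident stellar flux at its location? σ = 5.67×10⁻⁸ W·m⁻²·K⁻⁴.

S ≈ 30100 W/m²

(1−a)S·πr² = σ·4πr²·T⁴ ⇒ S = 4σT⁴/(1−a).
S = 4·5.67×10⁻⁸·1.195×10¹¹/0.900.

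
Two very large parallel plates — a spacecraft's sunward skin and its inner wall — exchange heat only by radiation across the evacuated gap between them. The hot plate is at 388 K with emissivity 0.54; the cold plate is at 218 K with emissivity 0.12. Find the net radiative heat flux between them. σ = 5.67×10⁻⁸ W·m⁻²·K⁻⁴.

For two infinite grey parallel plates, q = σ(T₁⁴ − T₂⁴)/(1/ε₁ + 1/ε₂ − 1).
T₁⁴ − T₂⁴ = 2.266×10¹⁰ − 2.259×10⁹ = 2.040×10¹⁰ K⁴.
1/ε₁ + 1/ε₂ − 1 = 1.852 + 8.333 − 1 = 9.185.
q = 5.67×10⁻⁸ × 2.040×10¹⁰ / 9.185.

q ≈ 126 W/m²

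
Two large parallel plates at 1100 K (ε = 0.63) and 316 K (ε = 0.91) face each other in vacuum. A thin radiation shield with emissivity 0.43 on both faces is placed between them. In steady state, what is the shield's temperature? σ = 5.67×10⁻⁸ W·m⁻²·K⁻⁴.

T_s ≈ 905 K

In steady state the net flux on the hot side equals that on the cold side.
σ(T₁⁴−T_s⁴)/D₁ = σ(T_s⁴−T₂⁴)/D₂, with D₁ = 1/ε₁+1/ε_s−1 = 2.913, D₂ = 1/ε_s+1/ε₂−1 = 2.424.
Solve for T_s⁴: T_s⁴ = (D₂·T₁⁴ + D₁·T₂⁴)/(D₁+D₂) = 6.705×10¹¹ K⁴.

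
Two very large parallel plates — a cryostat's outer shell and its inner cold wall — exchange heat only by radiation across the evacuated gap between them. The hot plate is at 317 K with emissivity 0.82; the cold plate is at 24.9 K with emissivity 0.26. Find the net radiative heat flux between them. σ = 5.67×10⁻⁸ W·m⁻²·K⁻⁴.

For two infinite grey parallel plates, q = σ(T₁⁴ − T₂⁴)/(1/ε₁ + 1/ε₂ − 1).
T₁⁴ − T₂⁴ = 1.010×10¹⁰ − 3.844×10⁵ = 1.010×10¹⁰ K⁴.
1/ε₁ + 1/ε₂ − 1 = 1.220 + 3.846 − 1 = 4.066.
q = 5.67×10⁻⁸ × 1.010×10¹⁰ / 4.066.

q ≈ 141 W/m²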